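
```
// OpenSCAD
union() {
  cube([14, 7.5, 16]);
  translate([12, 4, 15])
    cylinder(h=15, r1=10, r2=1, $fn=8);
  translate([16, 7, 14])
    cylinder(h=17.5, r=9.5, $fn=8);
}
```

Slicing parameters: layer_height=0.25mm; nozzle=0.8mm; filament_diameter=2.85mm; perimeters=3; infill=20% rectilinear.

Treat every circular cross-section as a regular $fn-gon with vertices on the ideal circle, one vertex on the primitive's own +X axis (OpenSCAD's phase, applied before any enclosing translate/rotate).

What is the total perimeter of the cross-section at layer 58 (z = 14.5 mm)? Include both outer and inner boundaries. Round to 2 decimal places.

73.79 mm

At z = 14.5 mm: the cube is present — its section is the full 14×7.5 rectangle (perimeter 43.00 mm); the cone at (12, 4) does not reach this height (z outside [15, 30]); the r=9.5 cylinder at (16, 7) contributes a regular 8-gon of circumradius 9.5 (perimeter = 2·8·9.500·sin(180°/8) = 58.17 mm); Taking the union: the regions partially overlap (shared area 45.97 mm²), so the edge portions inside another operand are dropped and the merged outline is re-measured after clipping — boundary = 73.79 mm. Overall, the cross-section is a single solid region. Total boundary length (outer) = 73.79 mm.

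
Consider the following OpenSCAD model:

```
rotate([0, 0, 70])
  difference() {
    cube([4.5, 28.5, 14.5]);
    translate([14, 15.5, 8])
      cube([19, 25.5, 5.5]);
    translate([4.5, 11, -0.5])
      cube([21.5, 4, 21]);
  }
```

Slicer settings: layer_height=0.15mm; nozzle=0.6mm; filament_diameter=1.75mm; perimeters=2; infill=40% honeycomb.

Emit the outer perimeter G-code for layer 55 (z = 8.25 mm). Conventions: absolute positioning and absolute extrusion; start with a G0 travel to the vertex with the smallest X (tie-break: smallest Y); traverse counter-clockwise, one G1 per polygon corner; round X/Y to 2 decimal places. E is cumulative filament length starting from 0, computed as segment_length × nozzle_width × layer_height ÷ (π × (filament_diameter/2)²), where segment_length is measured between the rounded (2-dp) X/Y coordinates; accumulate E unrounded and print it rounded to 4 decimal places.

G0 X-26.78 Y9.75 Z8.25
G1 X0.00 Y0.00 E1.0664
G1 X1.54 Y4.23 E1.2348
G1 X-25.24 Y13.98 E2.3012
G1 X-26.78 Y9.75 E2.4697

At z = 8.25 mm: the cube (footprint 4.5×28.5) is included at this height; the cube at (14, 15.5) (footprint 19×25.5) is included at this height; the 21.5×4 cube at (4.5, 11) contributes its full rectangle; Taking the first minus the rest: starting from the 4.5×28.5 cube, the 19×25.5 cube at (14, 15.5) misses the remaining region (no effect); the 21.5×4 cube at (4.5, 11) misses the remaining region (no effect) — 1 connected region; (rotated 70° about Z; rotation is an isometry so areas/perimeters/island counts are preserved). The outline is a single polygon with 4 vertices. Extrusion per mm of travel: 0.6 × 0.15 / (π × 0.875²) = 0.037418. Accumulating E over each segment gives final E = 2.4697.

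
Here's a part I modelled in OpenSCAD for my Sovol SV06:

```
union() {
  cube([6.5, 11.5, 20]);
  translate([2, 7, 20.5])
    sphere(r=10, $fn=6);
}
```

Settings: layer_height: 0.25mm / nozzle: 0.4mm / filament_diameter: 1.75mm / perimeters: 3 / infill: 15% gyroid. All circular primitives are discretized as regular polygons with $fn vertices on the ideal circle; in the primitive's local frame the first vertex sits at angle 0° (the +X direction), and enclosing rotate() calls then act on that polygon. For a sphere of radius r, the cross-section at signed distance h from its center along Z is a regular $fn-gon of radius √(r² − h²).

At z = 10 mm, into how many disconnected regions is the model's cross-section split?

1

At z = 10 mm: the cube (footprint 6.5×11.5) is included at this height; the sphere at (2, 7) does not reach this height (|z−center|=10.500 > r=10); Taking the union: only the 6.5×11.5 cube is present, so the union is just that shape — 1 connected region. The result has 1 disconnected region.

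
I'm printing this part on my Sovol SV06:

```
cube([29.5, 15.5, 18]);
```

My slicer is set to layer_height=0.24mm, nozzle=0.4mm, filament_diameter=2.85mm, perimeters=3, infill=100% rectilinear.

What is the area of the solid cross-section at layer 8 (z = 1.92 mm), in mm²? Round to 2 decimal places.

457.25 mm²

At z = 1.92 mm: the 29.5×15.5 cube contributes its full rectangle (area 457.25 mm²). Overall, the cross-section is a single solid region. Net area = 457.25 mm².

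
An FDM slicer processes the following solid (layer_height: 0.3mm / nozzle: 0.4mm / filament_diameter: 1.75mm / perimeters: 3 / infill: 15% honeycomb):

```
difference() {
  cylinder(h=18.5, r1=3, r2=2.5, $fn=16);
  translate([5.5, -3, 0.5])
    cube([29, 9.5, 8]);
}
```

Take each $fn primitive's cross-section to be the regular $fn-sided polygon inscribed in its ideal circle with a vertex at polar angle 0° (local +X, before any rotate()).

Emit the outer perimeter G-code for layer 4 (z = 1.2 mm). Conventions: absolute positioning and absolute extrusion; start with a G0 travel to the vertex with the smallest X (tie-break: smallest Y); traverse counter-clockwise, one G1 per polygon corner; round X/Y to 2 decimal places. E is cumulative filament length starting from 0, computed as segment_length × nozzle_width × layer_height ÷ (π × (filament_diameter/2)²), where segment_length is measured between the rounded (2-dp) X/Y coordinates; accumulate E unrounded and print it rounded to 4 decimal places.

G0 X-2.97 Y0.00 Z1.20
G1 X-2.74 Y-1.14 E0.0580
G1 X-2.10 Y-2.10 E0.1156
G1 X-1.14 Y-2.74 E0.1731
G1 X0.00 Y-2.97 E0.2312
G1 X1.14 Y-2.74 E0.2892
G1 X2.10 Y-2.10 E0.3467
G1 X2.74 Y-1.14 E0.4043
G1 X2.97 Y0.00 E0.4623
G1 X2.74 Y1.14 E0.5204
G1 X2.10 Y2.10 E0.5779
G1 X1.14 Y2.74 E0.6355
G1 X0.00 Y2.97 E0.6935
G1 X-1.14 Y2.74 E0.7515
G1 X-2.10 Y2.10 E0.8091
G1 X-2.74 Y1.14 E0.8666
G1 X-2.97 Y0.00 E0.9247

At z = 1.2 mm: the cone: at t=0.065 of its height the radius interpolates to r₁+(r₂−r₁)t = 2.968, giving a regular 16-gon of that circumradius; the cube at (5.5, -3) is present — its section is the full 29×9.5 rectangle; After the difference (first − rest): starting from the cone, the 29×9.5 cube at (5.5, -3) misses the remaining region (no effect) — 1 connected region. The outline is a single polygon with 16 vertices. Extrusion per mm of travel: 0.4 × 0.3 / (π × 0.875²) = 0.049890. Accumulating E over each segment gives final E = 0.9247.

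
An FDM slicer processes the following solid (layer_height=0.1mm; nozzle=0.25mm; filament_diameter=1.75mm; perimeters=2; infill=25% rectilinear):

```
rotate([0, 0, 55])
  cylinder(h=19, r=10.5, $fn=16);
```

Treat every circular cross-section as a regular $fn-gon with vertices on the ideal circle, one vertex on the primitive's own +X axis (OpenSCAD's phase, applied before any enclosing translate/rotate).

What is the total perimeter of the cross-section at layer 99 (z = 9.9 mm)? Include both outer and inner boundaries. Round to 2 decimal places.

65.55 mm

At z = 9.9 mm: the r=10.5 cylinder contributes a regular 16-gon of circumradius 10.5 (perimeter = 2·16·10.500·sin(180°/16) = 65.55 mm); (rotated 55° about Z; rotation is an isometry so areas/perimeters/island counts are preserved). Overall, the cross-section is a single solid region. Total boundary length (outer) = 65.55 mm.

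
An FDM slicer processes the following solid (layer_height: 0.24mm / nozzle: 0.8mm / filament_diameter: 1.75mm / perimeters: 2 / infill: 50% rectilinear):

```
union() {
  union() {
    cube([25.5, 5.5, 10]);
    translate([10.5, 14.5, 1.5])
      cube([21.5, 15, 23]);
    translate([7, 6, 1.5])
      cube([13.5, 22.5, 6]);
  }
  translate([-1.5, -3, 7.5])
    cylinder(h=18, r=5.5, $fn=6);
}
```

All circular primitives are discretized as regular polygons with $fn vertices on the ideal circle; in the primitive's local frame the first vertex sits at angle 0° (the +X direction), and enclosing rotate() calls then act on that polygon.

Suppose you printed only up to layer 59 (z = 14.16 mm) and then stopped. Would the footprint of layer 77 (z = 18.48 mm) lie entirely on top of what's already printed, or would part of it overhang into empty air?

entirely on top

Compare the two slices. At z = 14.16: the cube is absent (z outside [0, 10]); the 21.5×15 cube at (10.5, 14.5) contributes its full rectangle (area 322.50 mm²); the cube at (7, 6) does not reach this height (z outside [1.5, 7.5]); Merging all regions: only the 21.5×15 cube at (10.5, 14.5) is present, so the union is just that shape — area = 322.50 mm²; the r=5.5 cylinder at (-1.5, -3) gives a regular 6-gon of circumradius 5.5 (constant along its height) (area = (6/2)·5.500²·sin(360°/6) = 78.59 mm²); Combining (union): the 2 present regions are separate (no shared area or edge), so areas and boundary lengths simply add and each stays a separate island — area = 401.09 mm². At z = 18.48: the cube is not intersected at this z (z outside [0, 10]); the cube at (10.5, 14.5) is present — its section is the full 21.5×15 rectangle (area 322.50 mm²); the cube at (7, 6) does not reach this height (z outside [1.5, 7.5]); Combining (union): only the 21.5×15 cube at (10.5, 14.5) is present, so the union is just that shape — area = 322.50 mm²; the r=5.5 cylinder at (-1.5, -3) gives a regular 6-gon of circumradius 5.5 (constant along its height) (area = (6/2)·5.500²·sin(360°/6) = 78.59 mm²); Combining (union): the 2 present regions are separate (no shared area or edge), so areas and boundary lengths simply add and each stays a separate island — area = 401.09 mm². Checking containment: the cross-section at z = 18.48 is a subset of the cross-section at z = 14.16.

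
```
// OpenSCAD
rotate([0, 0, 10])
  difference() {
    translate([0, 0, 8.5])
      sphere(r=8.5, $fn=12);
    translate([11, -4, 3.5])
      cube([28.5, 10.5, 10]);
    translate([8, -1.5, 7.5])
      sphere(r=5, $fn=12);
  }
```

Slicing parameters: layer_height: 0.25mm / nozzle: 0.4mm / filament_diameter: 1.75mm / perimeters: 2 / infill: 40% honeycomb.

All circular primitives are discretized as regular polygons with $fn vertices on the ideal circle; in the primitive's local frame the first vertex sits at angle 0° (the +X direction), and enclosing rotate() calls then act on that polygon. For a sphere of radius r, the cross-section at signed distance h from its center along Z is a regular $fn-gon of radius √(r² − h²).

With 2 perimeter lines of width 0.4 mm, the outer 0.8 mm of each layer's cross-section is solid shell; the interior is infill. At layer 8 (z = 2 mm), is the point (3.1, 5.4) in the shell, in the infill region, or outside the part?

outside

At z = 2 mm: the r=8.5 sphere slices to a regular 12-gon of circumradius 5.477 (√(r²−h²) with h=6.5 from center); the cube at (11, -4) is not intersected at this z (z outside [3.5, 13.5]); the sphere at (8, -1.5) does not reach this height (|z−center|=5.500 > r=5); Subtracting the remaining from the first: none of the subtracted shapes is present at this height, so the r=8.5 sphere is unchanged — 1 connected region; (rotated 10° about Z; rotation is an isometry so areas/perimeters/island counts are preserved). Overall, the cross-section is a single solid region. Undo the 10° rotation: the query point maps to (3.991, 4.780) in the un-rotated model frame. The nearest boundary edge runs (4.74, 2.74)→(2.74, 4.74); distance from the point to it = 0.91 mm. The point is not inside any of the regions above, so it lies outside the cross-section (0.91 mm from the nearest boundary).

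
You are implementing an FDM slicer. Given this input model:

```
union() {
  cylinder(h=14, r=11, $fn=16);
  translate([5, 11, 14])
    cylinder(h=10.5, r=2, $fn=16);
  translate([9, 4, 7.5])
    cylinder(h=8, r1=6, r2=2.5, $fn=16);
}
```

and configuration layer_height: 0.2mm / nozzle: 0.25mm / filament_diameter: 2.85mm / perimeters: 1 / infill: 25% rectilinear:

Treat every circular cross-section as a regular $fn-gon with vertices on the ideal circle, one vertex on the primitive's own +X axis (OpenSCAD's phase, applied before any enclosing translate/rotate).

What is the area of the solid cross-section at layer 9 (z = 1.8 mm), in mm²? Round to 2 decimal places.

At z = 1.8 mm: the cylinder: section is a regular 16-gon, circumradius r=11 (area = (16/2)·11.000²·sin(360°/16) = 370.44 mm²); the cylinder at (5, 11) does not reach this height (z outside [14, 24.5]); the cone at (9, 4) is absent (z outside [7.5, 15.5]); Merging all regions: only the r=11 cylinder is present, so the union is just that shape — area = 370.44 mm². Overall, the cross-section is a single solid region. Net area = 370.44 mm².

370.44 mm²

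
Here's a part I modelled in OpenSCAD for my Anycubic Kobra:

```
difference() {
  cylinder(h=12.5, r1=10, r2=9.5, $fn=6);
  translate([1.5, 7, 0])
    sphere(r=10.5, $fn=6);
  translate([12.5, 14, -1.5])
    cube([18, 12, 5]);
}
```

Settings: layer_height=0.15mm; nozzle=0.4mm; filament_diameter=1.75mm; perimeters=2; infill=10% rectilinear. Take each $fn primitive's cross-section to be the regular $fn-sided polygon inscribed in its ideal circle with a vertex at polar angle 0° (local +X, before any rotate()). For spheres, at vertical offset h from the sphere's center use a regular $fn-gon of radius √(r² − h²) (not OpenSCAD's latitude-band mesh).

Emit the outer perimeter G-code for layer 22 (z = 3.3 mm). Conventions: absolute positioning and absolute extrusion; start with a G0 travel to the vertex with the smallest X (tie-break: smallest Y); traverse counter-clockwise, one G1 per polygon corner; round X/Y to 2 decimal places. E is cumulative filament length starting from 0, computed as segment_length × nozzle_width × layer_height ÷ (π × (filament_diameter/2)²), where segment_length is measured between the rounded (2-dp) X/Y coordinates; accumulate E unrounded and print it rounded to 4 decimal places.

G0 X-9.87 Y0.00 Z3.30
G1 X-4.93 Y-8.55 E0.2463
G1 X4.93 Y-8.55 E0.4923
G1 X9.87 Y0.00 E0.7386
G1 X8.65 Y2.11 E0.7994
G1 X6.48 Y-1.63 E0.9073
G1 X-3.48 Y-1.63 E1.1557
G1 X-7.15 Y4.71 E1.3385
G1 X-9.87 Y0.00 E1.4741

At z = 3.3 mm: the cone: at t=0.264 of its height the radius interpolates to r₁+(r₂−r₁)t = 9.868, giving a regular 6-gon of that circumradius; the sphere at (1.5, 7): section is a regular 6-gon, circumradius = √(r²−h²) = √(10.5²−3.3²) = 9.968; the cube at (12.5, 14) (footprint 18×12) is included at this height; Taking the first minus the rest: starting from the cone, the r=10.5 sphere at (1.5, 7) partially overlaps it — only the 128.91 mm² overlap (of its 258.14 mm²) is removed, clipping the outline; the 18×12 cube at (12.5, 14) misses the remaining region (no effect) — 1 connected region. The outline is a single polygon with 8 vertices. Extrusion per mm of travel: 0.4 × 0.15 / (π × 0.875²) = 0.024945. Accumulating E over each segment gives final E = 1.4741.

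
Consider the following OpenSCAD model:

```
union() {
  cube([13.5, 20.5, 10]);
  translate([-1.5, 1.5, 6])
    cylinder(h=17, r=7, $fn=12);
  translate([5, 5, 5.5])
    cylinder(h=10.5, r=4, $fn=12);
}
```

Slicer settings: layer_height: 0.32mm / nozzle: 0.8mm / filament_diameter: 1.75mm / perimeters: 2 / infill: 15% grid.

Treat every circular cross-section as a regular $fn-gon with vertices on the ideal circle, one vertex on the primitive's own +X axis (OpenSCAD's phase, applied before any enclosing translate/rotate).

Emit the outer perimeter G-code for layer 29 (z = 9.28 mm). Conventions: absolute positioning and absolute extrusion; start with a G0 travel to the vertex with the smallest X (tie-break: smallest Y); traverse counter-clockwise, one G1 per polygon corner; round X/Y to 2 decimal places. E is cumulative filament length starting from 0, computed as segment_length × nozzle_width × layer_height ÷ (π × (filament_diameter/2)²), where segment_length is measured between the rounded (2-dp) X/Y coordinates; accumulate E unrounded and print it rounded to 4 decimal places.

G0 X-8.50 Y1.50 Z9.28
G1 X-7.56 Y-2.00 E0.3857
G1 X-5.00 Y-4.56 E0.7710
G1 X-1.50 Y-5.50 E1.1568
G1 X2.00 Y-4.56 E1.5425
G1 X4.56 Y-2.00 E1.9278
G1 X5.10 Y0.00 E2.1483
G1 X13.50 Y0.00 E3.0423
G1 X13.50 Y20.50 E5.2242
G1 X0.00 Y20.50 E6.6610
G1 X0.00 Y8.10 E7.9808
G1 X-1.50 Y8.50 E8.1460
G1 X-5.00 Y7.56 E8.5317
G1 X-7.56 Y5.00 E8.9170
G1 X-8.50 Y1.50 E9.3028

At z = 9.28 mm: the 13.5×20.5 cube contributes its full rectangle; the cylinder at (-1.5, 1.5): section is a regular 12-gon, circumradius r=7; the cylinder at (5, 5): section is a regular 12-gon, circumradius r=4; Combining (union): the regions partially overlap (shared area 82.50 mm²), so overlapping operands fuse into one piece — 1 connected region. The outline is a single polygon with 14 vertices. Extrusion per mm of travel: 0.8 × 0.32 / (π × 0.875²) = 0.106432. Accumulating E over each segment gives final E = 9.3028.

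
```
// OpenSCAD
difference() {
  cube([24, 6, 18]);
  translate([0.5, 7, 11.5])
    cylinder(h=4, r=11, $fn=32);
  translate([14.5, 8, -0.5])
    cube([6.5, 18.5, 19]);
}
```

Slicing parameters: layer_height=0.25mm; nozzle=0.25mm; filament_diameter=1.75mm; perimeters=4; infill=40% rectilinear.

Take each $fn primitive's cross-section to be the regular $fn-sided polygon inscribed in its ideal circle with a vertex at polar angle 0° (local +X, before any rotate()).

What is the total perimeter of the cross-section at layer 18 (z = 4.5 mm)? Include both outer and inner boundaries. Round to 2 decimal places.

60.00 mm

At z = 4.5 mm: the cube (footprint 24×6) is included at this height (perimeter 60.00 mm); the cylinder at (0.5, 7) is absent (z outside [11.5, 15.5]); the cube at (14.5, 8) is present — its section is the full 6.5×18.5 rectangle (perimeter 50.00 mm); Subtracting the remaining from the first: starting from the 24×6 cube, the 6.5×18.5 cube at (14.5, 8) misses the remaining region (no effect) — boundary = 60.00 mm. Overall, the cross-section is a single solid region. Total boundary length (outer) = 60.00 mm.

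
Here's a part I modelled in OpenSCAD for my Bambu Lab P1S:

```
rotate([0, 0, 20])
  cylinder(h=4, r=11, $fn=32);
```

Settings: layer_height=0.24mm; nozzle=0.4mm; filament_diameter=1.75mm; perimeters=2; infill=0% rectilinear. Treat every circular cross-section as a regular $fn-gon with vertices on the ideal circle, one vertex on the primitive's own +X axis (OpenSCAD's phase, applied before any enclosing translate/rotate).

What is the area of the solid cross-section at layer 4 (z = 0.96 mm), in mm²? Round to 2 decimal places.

At z = 0.96 mm: the r=11 cylinder gives a regular 32-gon of circumradius 11 (constant along its height) (area = (32/2)·11.000²·sin(360°/32) = 377.69 mm²); (rotated 20° about Z; rotation is an isometry so areas/perimeters/island counts are preserved). Overall, the cross-section is a single solid region. Net area = 377.69 mm².

377.69 mm²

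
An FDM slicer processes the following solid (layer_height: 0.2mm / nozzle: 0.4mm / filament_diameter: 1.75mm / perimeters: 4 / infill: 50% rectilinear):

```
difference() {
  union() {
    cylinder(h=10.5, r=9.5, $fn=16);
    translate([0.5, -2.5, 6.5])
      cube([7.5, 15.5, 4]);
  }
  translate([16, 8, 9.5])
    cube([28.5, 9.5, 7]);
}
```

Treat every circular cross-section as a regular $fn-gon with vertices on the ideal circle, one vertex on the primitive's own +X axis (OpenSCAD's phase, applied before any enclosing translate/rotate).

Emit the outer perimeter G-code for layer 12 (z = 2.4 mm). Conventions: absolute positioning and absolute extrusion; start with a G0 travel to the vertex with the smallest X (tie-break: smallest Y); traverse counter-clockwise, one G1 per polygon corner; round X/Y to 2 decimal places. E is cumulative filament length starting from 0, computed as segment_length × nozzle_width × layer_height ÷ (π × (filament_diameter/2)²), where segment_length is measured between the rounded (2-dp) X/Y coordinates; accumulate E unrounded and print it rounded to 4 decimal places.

G0 X-9.50 Y0.00 Z2.40
G1 X-8.78 Y-3.64 E0.1234
G1 X-6.72 Y-6.72 E0.2467
G1 X-3.64 Y-8.78 E0.3699
G1 X0.00 Y-9.50 E0.4933
G1 X3.64 Y-8.78 E0.6167
G1 X6.72 Y-6.72 E0.7400
G1 X8.78 Y-3.64 E0.8632
G1 X9.50 Y0.00 E0.9866
G1 X8.78 Y3.64 E1.1100
G1 X6.72 Y6.72 E1.2333
G1 X3.64 Y8.78 E1.3565
G1 X0.00 Y9.50 E1.4799
G1 X-3.64 Y8.78 E1.6033
G1 X-6.72 Y6.72 E1.7266
G1 X-8.78 Y3.64 E1.8498
G1 X-9.50 Y0.00 E1.9732

At z = 2.4 mm: the cylinder: section is a regular 16-gon, circumradius r=9.5; the cube at (0.5, -2.5) does not reach this height (z outside [6.5, 10.5]); Combining (union): only the r=9.5 cylinder is present, so the union is just that shape — 1 connected region; the cube at (16, 8) is not intersected at this z (z outside [9.5, 16.5]); After the difference (first − rest): none of the subtracted shapes is present at this height, so the result so far is unchanged — 1 connected region. The outline is a single polygon with 16 vertices. Extrusion per mm of travel: 0.4 × 0.2 / (π × 0.875²) = 0.033260. Accumulating E over each segment gives final E = 1.9732.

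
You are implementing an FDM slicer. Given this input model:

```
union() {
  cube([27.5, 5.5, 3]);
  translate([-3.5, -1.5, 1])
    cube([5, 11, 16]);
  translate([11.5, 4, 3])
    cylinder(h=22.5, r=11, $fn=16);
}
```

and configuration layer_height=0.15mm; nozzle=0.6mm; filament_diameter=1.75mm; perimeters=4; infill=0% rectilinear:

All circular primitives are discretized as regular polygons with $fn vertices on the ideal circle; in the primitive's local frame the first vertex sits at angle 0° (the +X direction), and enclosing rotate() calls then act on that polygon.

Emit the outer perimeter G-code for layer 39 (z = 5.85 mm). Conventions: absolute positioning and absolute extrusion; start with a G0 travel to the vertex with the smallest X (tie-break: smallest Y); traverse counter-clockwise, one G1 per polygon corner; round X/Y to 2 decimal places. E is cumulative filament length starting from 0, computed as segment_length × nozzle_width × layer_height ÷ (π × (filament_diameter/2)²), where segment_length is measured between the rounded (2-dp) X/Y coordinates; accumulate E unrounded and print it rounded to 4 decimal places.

At z = 5.85 mm: the cube is not intersected at this z (z outside [0, 3]); the cube at (-3.5, -1.5) is present — its section is the full 5×11 rectangle; the cylinder at (11.5, 4): section is a regular 16-gon, circumradius r=11; Combining (union): the regions partially overlap (shared area 4.93 mm²), so overlapping operands fuse into one piece — 1 connected region. The outline is a single polygon with 19 vertices. Extrusion per mm of travel: 0.6 × 0.15 / (π × 0.875²) = 0.037418. Accumulating E over each segment gives final E = 3.0909.

G0 X-3.50 Y-1.50 Z5.85
G1 X1.50 Y-1.50 E0.1871
G1 X1.50 Y-0.45 E0.2264
G1 X3.72 Y-3.78 E0.3761
G1 X7.29 Y-6.16 E0.5367
G1 X11.50 Y-7.00 E0.6973
G1 X15.71 Y-6.16 E0.8579
G1 X19.28 Y-3.78 E1.0185
G1 X21.66 Y-0.21 E1.1790
G1 X22.50 Y4.00 E1.3397
G1 X21.66 Y8.21 E1.5003
G1 X19.28 Y11.78 E1.6608
G1 X15.71 Y14.16 E1.8214
G1 X11.50 Y15.00 E1.9820
G1 X7.29 Y14.16 E2.1427
G1 X3.72 Y11.78 E2.3032
G1 X1.50 Y8.45 E2.4529
G1 X1.50 Y9.50 E2.4922
G1 X-3.50 Y9.50 E2.6793
G1 X-3.50 Y-1.50 E3.0909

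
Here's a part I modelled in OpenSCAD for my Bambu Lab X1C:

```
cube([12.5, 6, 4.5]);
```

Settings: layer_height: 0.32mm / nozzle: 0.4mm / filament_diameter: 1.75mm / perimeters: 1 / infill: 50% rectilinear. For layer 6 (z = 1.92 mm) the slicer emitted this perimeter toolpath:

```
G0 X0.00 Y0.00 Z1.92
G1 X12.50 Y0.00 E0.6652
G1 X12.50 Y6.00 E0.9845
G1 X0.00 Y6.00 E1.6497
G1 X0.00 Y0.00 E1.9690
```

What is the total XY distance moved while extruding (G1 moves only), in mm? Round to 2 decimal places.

Sum the Euclidean lengths of each G1 segment: total = 37.00 mm.

37.00 mm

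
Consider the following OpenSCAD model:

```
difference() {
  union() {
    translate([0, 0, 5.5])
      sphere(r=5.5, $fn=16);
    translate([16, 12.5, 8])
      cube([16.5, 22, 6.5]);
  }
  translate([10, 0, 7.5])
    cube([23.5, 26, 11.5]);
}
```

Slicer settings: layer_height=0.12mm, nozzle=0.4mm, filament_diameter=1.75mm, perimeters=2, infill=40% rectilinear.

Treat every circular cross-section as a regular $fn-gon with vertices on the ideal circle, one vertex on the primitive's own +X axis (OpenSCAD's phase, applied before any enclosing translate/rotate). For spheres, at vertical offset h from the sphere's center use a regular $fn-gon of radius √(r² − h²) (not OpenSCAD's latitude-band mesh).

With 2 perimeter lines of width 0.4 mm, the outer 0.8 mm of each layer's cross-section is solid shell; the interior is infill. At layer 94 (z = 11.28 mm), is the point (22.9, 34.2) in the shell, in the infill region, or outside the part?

At z = 11.28 mm: the sphere does not reach this height (|z−center|=5.780 > r=5.5); the cube at (16, 12.5) is present — its section is the full 16.5×22 rectangle; Taking the union: only the 16.5×22 cube at (16, 12.5) is present, so the union is just that shape — 1 connected region; the 23.5×26 cube at (10, 0) contributes its full rectangle; After the difference (first − rest): starting from that combined region, the 23.5×26 cube at (10, 0) partially overlaps it — only the 222.75 mm² overlap (of its 611.00 mm²) is removed, clipping the outline — 1 connected region. Overall, the cross-section is a single solid region. The nearest boundary edge runs (16.00, 34.50)→(32.50, 34.50); distance from the point to it = 0.30 mm. The point is inside the cross-section, 0.30 mm from the nearest boundary — within the 0.8 mm shell band (2 × 0.4).

shell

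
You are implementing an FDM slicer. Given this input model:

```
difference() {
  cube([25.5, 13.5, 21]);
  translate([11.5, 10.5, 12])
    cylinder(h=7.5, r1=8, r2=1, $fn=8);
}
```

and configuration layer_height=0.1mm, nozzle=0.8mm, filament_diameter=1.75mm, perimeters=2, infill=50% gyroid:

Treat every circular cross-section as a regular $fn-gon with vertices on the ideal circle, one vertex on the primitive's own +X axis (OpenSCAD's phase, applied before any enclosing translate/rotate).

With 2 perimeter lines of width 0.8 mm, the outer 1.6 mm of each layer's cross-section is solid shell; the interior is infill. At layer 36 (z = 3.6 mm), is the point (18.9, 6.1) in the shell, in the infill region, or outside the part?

infill

At z = 3.6 mm: the 25.5×13.5 cube contributes its full rectangle; the cone at (11.5, 10.5) is absent (z outside [12, 19.5]); Subtracting the remaining from the first: none of the subtracted shapes is present at this height, so the 25.5×13.5 cube is unchanged — 1 connected region. Overall, the cross-section is a single solid region. The nearest boundary edge runs (0.00, 0.00)→(25.50, 0.00); distance from the point to it = 6.10 mm. The point is inside the cross-section and 6.10 mm from the nearest boundary — more than the 1.6 mm shell width (2 × 0.8), so it's in the infill interior.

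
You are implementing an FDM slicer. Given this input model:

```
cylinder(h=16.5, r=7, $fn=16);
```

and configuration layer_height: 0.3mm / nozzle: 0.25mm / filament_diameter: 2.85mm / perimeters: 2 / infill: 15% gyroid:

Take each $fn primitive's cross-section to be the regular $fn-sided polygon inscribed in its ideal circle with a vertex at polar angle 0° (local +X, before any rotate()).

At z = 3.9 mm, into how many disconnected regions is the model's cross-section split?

At z = 3.9 mm: the r=7 cylinder gives a regular 16-gon of circumradius 7 (constant along its height). The result has 1 disconnected region.

1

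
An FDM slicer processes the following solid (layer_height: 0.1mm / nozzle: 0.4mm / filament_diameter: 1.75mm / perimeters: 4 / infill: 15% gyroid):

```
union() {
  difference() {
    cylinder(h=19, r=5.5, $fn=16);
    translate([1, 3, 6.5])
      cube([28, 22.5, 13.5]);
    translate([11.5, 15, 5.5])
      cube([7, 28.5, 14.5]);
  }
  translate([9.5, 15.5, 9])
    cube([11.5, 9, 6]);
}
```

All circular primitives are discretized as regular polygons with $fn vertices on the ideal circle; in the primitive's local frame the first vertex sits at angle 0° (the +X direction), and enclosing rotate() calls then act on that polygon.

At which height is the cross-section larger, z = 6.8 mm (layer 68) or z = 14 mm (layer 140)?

Layer 68 (z = 6.8): the cylinder: section is a regular 16-gon, circumradius r=5.5 (area = (16/2)·5.500²·sin(360°/16) = 92.61 mm²); the cube at (1, 3) (footprint 28×22.5) is included at this height (area 630.00 mm²); the cube at (11.5, 15) is present — its section is the full 7×28.5 rectangle (area 199.50 mm²); Taking the first minus the rest: starting from the r=5.5 cylinder (92.61 mm²), the 28×22.5 cube at (1, 3) partially overlaps it — only the 5.33 mm² overlap (of its 630.00 mm²) is removed, clipping the outline; the 7×28.5 cube at (11.5, 15) misses the remaining region (no effect) — area = 87.27 mm²; the cube at (9.5, 15.5) is absent (z outside [9, 15]); Combining (union): only that combined region is present, so the union is just that shape — area = 87.27 mm². So its area = 87.27 mm². Layer 140 (z = 14): the cylinder: section is a regular 16-gon, circumradius r=5.5 (area = (16/2)·5.500²·sin(360°/16) = 92.61 mm²); the cube at (1, 3) (footprint 28×22.5) is included at this height (area 630.00 mm²); the cube at (11.5, 15) is present — its section is the full 7×28.5 rectangle (area 199.50 mm²); Subtracting the remaining from the first: starting from the r=5.5 cylinder (92.61 mm²), the 28×22.5 cube at (1, 3) partially overlaps it — only the 5.33 mm² overlap (of its 630.00 mm²) is removed, clipping the outline; the 7×28.5 cube at (11.5, 15) misses the remaining region (no effect) — area = 87.27 mm²; the cube at (9.5, 15.5) is present — its section is the full 11.5×9 rectangle (area 103.50 mm²); Merging all regions: the 2 present regions are separate (no shared area or edge), so areas and boundary lengths simply add and each stays a separate island — area = 190.77 mm². So its area = 190.77 mm². Layer 140 is larger (190.77 vs 87.27 mm²).

layer 140 (z = 14 mm)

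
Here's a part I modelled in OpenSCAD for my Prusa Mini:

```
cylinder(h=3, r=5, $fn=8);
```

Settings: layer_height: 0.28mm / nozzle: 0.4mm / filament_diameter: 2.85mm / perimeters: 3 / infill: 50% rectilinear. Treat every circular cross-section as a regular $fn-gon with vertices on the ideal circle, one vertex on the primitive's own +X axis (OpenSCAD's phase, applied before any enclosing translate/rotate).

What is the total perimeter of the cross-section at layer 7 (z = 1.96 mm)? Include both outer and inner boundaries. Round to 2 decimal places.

30.61 mm

At z = 1.96 mm: the r=5 cylinder gives a regular 8-gon of circumradius 5 (constant along its height) (perimeter = 2·8·5.000·sin(180°/8) = 30.61 mm). Overall, the cross-section is a single solid region. Total boundary length (outer) = 30.61 mm.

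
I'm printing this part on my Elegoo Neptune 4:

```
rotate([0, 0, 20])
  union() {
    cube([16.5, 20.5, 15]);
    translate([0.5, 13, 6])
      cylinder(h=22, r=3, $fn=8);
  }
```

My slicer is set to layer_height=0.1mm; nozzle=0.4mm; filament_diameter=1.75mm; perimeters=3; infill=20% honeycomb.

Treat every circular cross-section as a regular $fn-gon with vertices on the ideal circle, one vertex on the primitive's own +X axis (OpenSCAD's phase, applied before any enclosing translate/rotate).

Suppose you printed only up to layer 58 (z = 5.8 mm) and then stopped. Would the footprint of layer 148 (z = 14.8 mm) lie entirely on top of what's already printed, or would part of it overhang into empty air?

part overhangs

Compare the two slices. At z = 5.8: the cube is present — its section is the full 16.5×20.5 rectangle (area 338.25 mm²); the cylinder at (0.5, 13) is absent (z outside [6, 28]); Taking the union: only the 16.5×20.5 cube is present, so the union is just that shape — area = 338.25 mm²; (rotated 20° about Z; rotation is an isometry so areas/perimeters/island counts are preserved). At z = 14.8: the cube is present — its section is the full 16.5×20.5 rectangle (area 338.25 mm²); the cylinder at (0.5, 13): section is a regular 8-gon, circumradius r=3 (area = (8/2)·3.000²·sin(360°/8) = 25.46 mm²); Merging all regions: the regions partially overlap — summed areas 363.71 mm² minus the doubly-counted overlap 15.62 mm² gives 348.08 mm² — area = 348.08 mm²; (rotated 20° about Z; rotation is an isometry so areas/perimeters/island counts are preserved). Checking containment: at z = 14.8 the cross-section extends beyond the z = 5.8 cross-section by about 9.83 mm².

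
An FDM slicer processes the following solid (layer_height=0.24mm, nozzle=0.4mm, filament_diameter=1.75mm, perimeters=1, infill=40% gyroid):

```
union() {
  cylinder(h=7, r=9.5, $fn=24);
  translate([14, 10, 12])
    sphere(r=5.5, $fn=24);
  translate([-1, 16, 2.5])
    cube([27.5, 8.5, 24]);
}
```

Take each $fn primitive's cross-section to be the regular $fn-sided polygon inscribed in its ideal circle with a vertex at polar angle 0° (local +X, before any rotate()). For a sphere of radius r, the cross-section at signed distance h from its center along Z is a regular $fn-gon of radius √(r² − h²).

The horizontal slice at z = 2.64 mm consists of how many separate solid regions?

At z = 2.64 mm: the r=9.5 cylinder gives a regular 24-gon of circumradius 9.5 (constant along its height); the sphere at (14, 10) is not intersected at this z (|z−center|=9.360 > r=5.5); the cube at (-1, 16) is present — its section is the full 27.5×8.5 rectangle; Merging all regions: the 2 present regions are separate (no shared area or edge), so areas and boundary lengths simply add and each stays a separate island — 2 connected regions. The result has 2 disconnected regions.

2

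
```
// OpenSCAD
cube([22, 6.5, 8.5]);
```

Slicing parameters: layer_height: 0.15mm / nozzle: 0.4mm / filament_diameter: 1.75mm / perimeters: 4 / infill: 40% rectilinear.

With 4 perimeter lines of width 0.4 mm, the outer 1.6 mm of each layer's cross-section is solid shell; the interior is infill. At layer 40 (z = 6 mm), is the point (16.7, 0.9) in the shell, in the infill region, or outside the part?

shell

At z = 6 mm: the cube is present — its section is the full 22×6.5 rectangle. Overall, the cross-section is a single solid region. The nearest boundary edge runs (0.00, 0.00)→(22.00, 0.00); distance from the point to it = 0.90 mm. The point is inside the cross-section, 0.90 mm from the nearest boundary — within the 1.6 mm shell band (4 × 0.4).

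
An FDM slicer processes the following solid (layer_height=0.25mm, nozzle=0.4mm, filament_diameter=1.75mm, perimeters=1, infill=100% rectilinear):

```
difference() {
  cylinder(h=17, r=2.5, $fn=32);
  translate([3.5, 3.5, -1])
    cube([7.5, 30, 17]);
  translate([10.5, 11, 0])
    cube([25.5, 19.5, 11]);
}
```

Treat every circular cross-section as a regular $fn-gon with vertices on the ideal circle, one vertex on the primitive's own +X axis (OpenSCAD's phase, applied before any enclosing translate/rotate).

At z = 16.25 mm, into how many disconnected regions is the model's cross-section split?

1

At z = 16.25 mm: the r=2.5 cylinder gives a regular 32-gon of circumradius 2.5 (constant along its height); the cube at (3.5, 3.5) does not reach this height (z outside [-1, 16]); the cube at (10.5, 11) is not intersected at this z (z outside [0, 11]); Subtracting the remaining from the first: none of the subtracted shapes is present at this height, so the r=2.5 cylinder is unchanged — 1 connected region. The result has 1 disconnected region.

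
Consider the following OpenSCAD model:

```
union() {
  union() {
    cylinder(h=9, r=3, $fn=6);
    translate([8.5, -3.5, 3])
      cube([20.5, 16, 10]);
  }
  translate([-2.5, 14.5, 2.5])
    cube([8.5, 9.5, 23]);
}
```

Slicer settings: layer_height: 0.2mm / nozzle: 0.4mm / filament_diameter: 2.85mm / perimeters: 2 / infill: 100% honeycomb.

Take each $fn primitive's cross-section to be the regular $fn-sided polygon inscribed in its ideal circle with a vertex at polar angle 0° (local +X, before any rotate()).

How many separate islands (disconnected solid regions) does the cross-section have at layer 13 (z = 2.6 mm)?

At z = 2.6 mm: the r=3 cylinder gives a regular 6-gon of circumradius 3 (constant along its height); the cube at (8.5, -3.5) is absent (z outside [3, 13]); Taking the union: only the r=3 cylinder is present, so the union is just that shape — 1 connected region; the cube at (-2.5, 14.5) (footprint 8.5×9.5) is included at this height; Combining (union): the 2 present regions are separate (no shared area or edge), so areas and boundary lengths simply add and each stays a separate island — 2 connected regions. Overall, the cross-section has 2 separate islands. Island count = 2.

2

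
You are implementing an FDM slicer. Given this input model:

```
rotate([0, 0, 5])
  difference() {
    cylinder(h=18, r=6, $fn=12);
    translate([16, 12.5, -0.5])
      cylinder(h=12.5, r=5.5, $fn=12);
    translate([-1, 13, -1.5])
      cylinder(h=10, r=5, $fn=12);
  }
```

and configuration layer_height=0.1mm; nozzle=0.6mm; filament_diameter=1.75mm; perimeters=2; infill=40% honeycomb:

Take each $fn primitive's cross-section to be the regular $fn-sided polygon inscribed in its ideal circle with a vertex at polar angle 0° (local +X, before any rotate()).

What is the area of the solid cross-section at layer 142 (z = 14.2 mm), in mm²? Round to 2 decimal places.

108.00 mm²

At z = 14.2 mm: the cylinder: section is a regular 12-gon, circumradius r=6 (area = (12/2)·6.000²·sin(360°/12) = 108.00 mm²); the cylinder at (16, 12.5) is not intersected at this z (z outside [-0.5, 12]); the cylinder at (-1, 13) is absent (z outside [-1.5, 8.5]); Taking the first minus the rest: none of the subtracted shapes is present at this height, so the r=6 cylinder is unchanged — area = 108.00 mm²; (whole slice rotated 5° about Z — lengths, areas and connectivity unchanged). Overall, the cross-section is a single solid region. Net area = 108.00 mm².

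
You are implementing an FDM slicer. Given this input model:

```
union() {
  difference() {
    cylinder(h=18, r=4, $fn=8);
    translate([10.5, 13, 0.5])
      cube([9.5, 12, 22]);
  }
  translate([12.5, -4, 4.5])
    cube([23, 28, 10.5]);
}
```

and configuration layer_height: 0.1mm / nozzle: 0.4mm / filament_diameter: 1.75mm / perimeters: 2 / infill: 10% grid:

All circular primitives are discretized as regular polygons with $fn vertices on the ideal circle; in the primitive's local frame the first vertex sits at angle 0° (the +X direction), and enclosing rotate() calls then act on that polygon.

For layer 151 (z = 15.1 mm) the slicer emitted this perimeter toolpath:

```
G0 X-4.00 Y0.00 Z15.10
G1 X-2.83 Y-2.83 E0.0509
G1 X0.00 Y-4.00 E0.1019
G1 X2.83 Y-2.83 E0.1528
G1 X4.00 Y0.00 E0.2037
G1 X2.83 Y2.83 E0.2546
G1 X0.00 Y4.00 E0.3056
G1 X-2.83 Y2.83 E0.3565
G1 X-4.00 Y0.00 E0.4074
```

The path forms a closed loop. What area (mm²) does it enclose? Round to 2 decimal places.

Apply the shoelace formula to the sequence of (X, Y) vertices; enclosed area = 45.28 mm².

45.28 mm²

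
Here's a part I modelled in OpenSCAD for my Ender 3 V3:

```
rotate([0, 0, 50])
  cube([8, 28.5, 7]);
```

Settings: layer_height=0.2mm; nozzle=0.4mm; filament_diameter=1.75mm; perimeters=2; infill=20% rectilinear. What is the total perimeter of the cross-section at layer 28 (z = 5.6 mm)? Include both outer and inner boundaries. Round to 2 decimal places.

73.00 mm

At z = 5.6 mm: the 8×28.5 cube contributes its full rectangle (perimeter 73.00 mm); (rotated 50° about Z; rotation is an isometry so areas/perimeters/island counts are preserved). Overall, the cross-section is a single solid region. Total boundary length (outer) = 73.00 mm.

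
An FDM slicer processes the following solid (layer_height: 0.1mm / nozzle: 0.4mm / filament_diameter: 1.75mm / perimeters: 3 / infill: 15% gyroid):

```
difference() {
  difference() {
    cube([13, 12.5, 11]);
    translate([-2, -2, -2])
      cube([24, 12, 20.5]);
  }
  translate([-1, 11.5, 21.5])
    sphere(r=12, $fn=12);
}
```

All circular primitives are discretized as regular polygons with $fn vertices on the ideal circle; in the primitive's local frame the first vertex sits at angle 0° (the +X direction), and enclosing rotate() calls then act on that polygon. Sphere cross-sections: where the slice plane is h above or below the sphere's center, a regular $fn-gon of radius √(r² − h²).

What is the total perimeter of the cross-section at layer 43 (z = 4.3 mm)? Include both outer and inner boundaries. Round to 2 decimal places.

31.00 mm

At z = 4.3 mm: the cube (footprint 13×12.5) is included at this height (perimeter 51.00 mm); the cube at (-2, -2) is present — its section is the full 24×12 rectangle (perimeter 72.00 mm); Taking the first minus the rest: starting from the 13×12.5 cube, the 24×12 cube at (-2, -2) partially overlaps it — only the 130.00 mm² overlap (of its 288.00 mm²) is removed, clipping the outline — boundary = 31.00 mm; the sphere at (-1, 11.5) is absent (|z−center|=17.200 > r=12); Taking the first minus the rest: none of the subtracted shapes is present at this height, so the result so far is unchanged — boundary = 31.00 mm. Overall, the cross-section is a single solid region. Total boundary length (outer) = 31.00 mm.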